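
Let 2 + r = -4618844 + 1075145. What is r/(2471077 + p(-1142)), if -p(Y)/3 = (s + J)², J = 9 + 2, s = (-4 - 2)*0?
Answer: -3543701/2470714 ≈ -1.4343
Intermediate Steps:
r = -3543701 (r = -2 + (-4618844 + 1075145) = -2 - 3543699 = -3543701)
s = 0 (s = -6*0 = 0)
J = 11
p(Y) = -363 (p(Y) = -3*(0 + 11)² = -3*11² = -3*121 = -363)
r/(2471077 + p(-1142)) = -3543701/(2471077 - 363) = -3543701/2470714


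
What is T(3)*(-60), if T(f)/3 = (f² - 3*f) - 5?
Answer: 900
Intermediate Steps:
T(f) = -15 - 9*f + 3*f² (T(f) = 3*((f² - 3*f) - 5) = 3*(-5 + f² - 3*f) = -15 - 9*f + 3*f²)
T(3)*(-60) = (-15 - 9*3 + 3*3²)*(-60) = (-15 - 27 + 3*9)*(-60) = (-15 - 27 + 27)*(-60) = -15*(-60) = 900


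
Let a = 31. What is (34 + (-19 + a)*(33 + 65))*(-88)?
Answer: -106480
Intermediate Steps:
(34 + (-19 + a)*(33 + 65))*(-88) = (34 + (-19 + 31)*(33 + 65))*(-88) = (34 + 12*98)*(-88) = (34 + 1176)*(-88) = 1210*(-88) = -106480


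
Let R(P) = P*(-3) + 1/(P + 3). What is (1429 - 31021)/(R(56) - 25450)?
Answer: 1745928/1511461 ≈ 1.1551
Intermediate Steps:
R(P) = 1/(3 + P) - 3*P (R(P) = -3*P + 1/(3 + P) = 1/(3 + P) - 3*P)
(1429 - 31021)/(R(56) - 25450) = (1429 - 31021)/((1 - 9*56 - 3*56**2)/(3 + 56) - 25450) = -29592/((1 - 504 - 3*3136)/59 - 25450) = -29592/((1 - 504 - 9408)/59 - 25450) = -29592/((1/59)*(-9911) - 25450) = -29592/(-9911/59 - 25450) = -29592/(-1511461/59) = -29592*(-59/1511461) = 1745928/1511461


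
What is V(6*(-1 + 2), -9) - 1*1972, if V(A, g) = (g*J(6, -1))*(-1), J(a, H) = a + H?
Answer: -1927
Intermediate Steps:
J(a, H) = H + a
V(A, g) = -5*g (V(A, g) = (g*(-1 + 6))*(-1) = (g*5)*(-1) = (5*g)*(-1) = -5*g)
V(6*(-1 + 2), -9) - 1*1972 = -5*(-9) - 1*1972 = 45 - 1972 = -1927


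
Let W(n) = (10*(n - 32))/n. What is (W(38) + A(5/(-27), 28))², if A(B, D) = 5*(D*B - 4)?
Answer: 517562500/263169 ≈ 1966.7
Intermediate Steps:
A(B, D) = -20 + 5*B*D (A(B, D) = 5*(B*D - 4) = 5*(-4 + B*D) = -20 + 5*B*D)
W(n) = (-320 + 10*n)/n (W(n) = (10*(-32 + n))/n = (-320 + 10*n)/n)
(W(38) + A(5/(-27), 28))² = ((10 - 320/38) + (-20 + 5*(5/(-27))*28))² = ((10 - 320*1/38) + (-20 + 5*(5*(-1/27))*28))² = ((10 - 160/19) + (-20 + 5*(-5/27)*28))² = (30/19 + (-20 - 700/27))² = (30/19 - 1240/27)² = (-22750/513)² = 517562500/263169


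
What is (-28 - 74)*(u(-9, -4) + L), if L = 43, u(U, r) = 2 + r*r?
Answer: -6222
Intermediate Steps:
u(U, r) = 2 + r**2
(-28 - 74)*(u(-9, -4) + L) = (-28 - 74)*((2 + (-4)**2) + 43) = -102*((2 + 16) + 43) = -102*(18 + 43) = -102*61 = -6222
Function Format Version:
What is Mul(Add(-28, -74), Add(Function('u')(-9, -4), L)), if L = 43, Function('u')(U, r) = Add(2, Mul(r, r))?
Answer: -6222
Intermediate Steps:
Function('u')(U, r) = Add(2, Pow(r, 2))
Mul(Add(-28, -74), Add(Function('u')(-9, -4), L)) = Mul(Add(-28, -74), Add(Add(2, Pow(-4, 2)), 43)) = Mul(-102, Add(Add(2, 16), 43)) = Mul(-102, Add(18, 43)) = Mul(-102, 61) = -6222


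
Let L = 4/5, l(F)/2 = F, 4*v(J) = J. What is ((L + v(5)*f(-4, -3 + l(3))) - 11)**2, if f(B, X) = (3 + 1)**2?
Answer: 2401/25 ≈ 96.040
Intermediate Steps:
v(J) = J/4
l(F) = 2*F
L = 4/5 (L = 4*(1/5) = 4/5 ≈ 0.80000)
f(B, X) = 16 (f(B, X) = 4**2 = 16)
((L + v(5)*f(-4, -3 + l(3))) - 11)**2 = ((4/5 + ((1/4)*5)*16) - 11)**2 = ((4/5 + (5/4)*16) - 11)**2 = ((4/5 + 20) - 11)**2 = (104/5 - 11)**2 = (49/5)**2 = 2401/25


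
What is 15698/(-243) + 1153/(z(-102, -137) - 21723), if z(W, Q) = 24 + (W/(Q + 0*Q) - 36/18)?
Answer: -46707518153/722423205 ≈ -64.654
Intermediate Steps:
z(W, Q) = 22 + W/Q (z(W, Q) = 24 + (W/(Q + 0) - 36*1/18) = 24 + (W/Q - 2) = 24 + (-2 + W/Q) = 22 + W/Q)
15698/(-243) + 1153/(z(-102, -137) - 21723) = 15698/(-243) + 1153/((22 - 102/(-137)) - 21723) = 15698*(-1/243) + 1153/((22 - 102*(-1/137)) - 21723) = -15698/243 + 1153/((22 + 102/137) - 21723) = -15698/243 + 1153/(3116/137 - 21723) = -15698/243 + 1153/(-2972935/137) = -15698/243 + 1153*(-137/2972935) = -15698/243 - 157961/2972935 = -46707518153/722423205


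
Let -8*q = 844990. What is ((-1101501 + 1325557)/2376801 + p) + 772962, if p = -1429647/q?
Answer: 110887388825198414/143455219785 ≈ 7.7298e+5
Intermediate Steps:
q = -422495/4 (q = -1/8*844990 = -422495/4 ≈ -1.0562e+5)
p = 5718588/422495 (p = -1429647/(-422495/4) = -1429647*(-4/422495) = 5718588/422495 ≈ 13.535)
((-1101501 + 1325557)/2376801 + p) + 772962 = ((-1101501 + 1325557)/2376801 + 5718588/422495) + 772962 = (224056*(1/2376801) + 5718588/422495) + 772962 = (32008/339543 + 5718588/422495) + 772962 = 1955229745244/143455219785 + 772962 = 110887388825198414/143455219785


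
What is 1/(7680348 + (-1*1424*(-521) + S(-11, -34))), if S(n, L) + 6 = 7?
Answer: 1/8422253 ≈ 1.1873e-7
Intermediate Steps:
S(n, L) = 1 (S(n, L) = -6 + 7 = 1)
1/(7680348 + (-1*1424*(-521) + S(-11, -34))) = 1/(7680348 + (-1*1424*(-521) + 1)) = 1/(7680348 + (-1424*(-521) + 1)) = 1/(7680348 + (741904 + 1)) = 1/(7680348 + 741905) = 1/8422253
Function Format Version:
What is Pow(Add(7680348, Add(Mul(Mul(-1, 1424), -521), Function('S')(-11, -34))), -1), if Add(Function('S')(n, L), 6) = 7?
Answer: Rational(1, 8422253) ≈ 1.1873e-7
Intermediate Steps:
Function('S')(n, L) = 1 (Function('S')(n, L) = Add(-6, 7) = 1)
Pow(Add(7680348, Add(Mul(Mul(-1, 1424), -521), Function('S')(-11, -34))), -1) = Pow(Add(7680348, Add(Mul(Mul(-1, 1424), -521), 1)), -1) = Pow(Add(7680348, Add(Mul(-1424, -521), 1)), -1) = Pow(Add(7680348, Add(741904, 1)), -1) = Pow(Add(7680348, 741905), -1) = Pow(8422253, -1) = Rational(1, 8422253)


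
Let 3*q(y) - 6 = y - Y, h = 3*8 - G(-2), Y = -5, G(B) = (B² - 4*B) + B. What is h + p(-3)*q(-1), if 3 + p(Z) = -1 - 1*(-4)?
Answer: 14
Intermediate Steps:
G(B) = B² - 3*B
p(Z) = 0 (p(Z) = -3 + (-1 - 1*(-4)) = -3 + (-1 + 4) = -3 + 3 = 0)
h = 14 (h = 3*8 - (-2)*(-3 - 2) = 24 - (-2)*(-5) = 24 - 1*10 = 24 - 10 = 14)
q(y) = 11/3 + y/3 (q(y) = 2 + (y - 1*(-5))/3 = 2 + (y + 5)/3 = 2 + (5 + y)/3 = 2 + (5/3 + y/3) = 11/3 + y/3)
h + p(-3)*q(-1) = 14 + 0*(11/3 + (⅓)*(-1)) = 14 + 0*(11/3 - ⅓) = 14 + 0*(10/3) = 14 + 0 = 14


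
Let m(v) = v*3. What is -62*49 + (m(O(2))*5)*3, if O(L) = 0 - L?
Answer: -3128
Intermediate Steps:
O(L) = -L
m(v) = 3*v
-62*49 + (m(O(2))*5)*3 = -62*49 + ((3*(-1*2))*5)*3 = -3038 + ((3*(-2))*5)*3 = -3038 - 6*5*3 = -3038 - 30*3 = -3038 - 90 = -3128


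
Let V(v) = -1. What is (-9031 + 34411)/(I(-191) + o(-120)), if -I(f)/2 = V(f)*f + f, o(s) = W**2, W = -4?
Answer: 6345/4 ≈ 1586.3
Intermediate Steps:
o(s) = 16 (o(s) = (-4)**2 = 16)
I(f) = 0 (I(f) = -2*(-f + f) = -2*0 = 0)
(-9031 + 34411)/(I(-191) + o(-120)) = (-9031 + 34411)/(0 + 16) = 25380/16 = 25380*(1/16) = 6345/4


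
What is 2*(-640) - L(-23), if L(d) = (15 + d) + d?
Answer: -1249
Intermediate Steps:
L(d) = 15 + 2*d
2*(-640) - L(-23) = 2*(-640) - (15 + 2*(-23)) = -1280 - (15 - 46) = -1280 - 1*(-31) = -1280 + 31 = -1249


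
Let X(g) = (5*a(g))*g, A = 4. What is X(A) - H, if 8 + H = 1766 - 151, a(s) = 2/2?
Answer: -1587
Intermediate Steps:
a(s) = 1 (a(s) = 2*(½) = 1)
X(g) = 5*g (X(g) = (5*1)*g = 5*g)
H = 1607 (H = -8 + (1766 - 151) = -8 + 1615 = 1607)
X(A) - H = 5*4 - 1*1607 = 20 - 1607 = -1587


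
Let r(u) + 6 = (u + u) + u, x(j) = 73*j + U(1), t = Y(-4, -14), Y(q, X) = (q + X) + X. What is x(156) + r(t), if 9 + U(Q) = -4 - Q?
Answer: 11272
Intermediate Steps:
Y(q, X) = q + 2*X (Y(q, X) = (X + q) + X = q + 2*X)
U(Q) = -13 - Q (U(Q) = -9 + (-4 - Q) = -13 - Q)
t = -32 (t = -4 + 2*(-14) = -4 - 28 = -32)
x(j) = -14 + 73*j (x(j) = 73*j + (-13 - 1*1) = 73*j + (-13 - 1) = 73*j - 14 = -14 + 73*j)
r(u) = -6 + 3*u (r(u) = -6 + ((u + u) + u) = -6 + (2*u + u) = -6 + 3*u)
x(156) + r(t) = (-14 + 73*156) + (-6 + 3*(-32)) = (-14 + 11388) + (-6 - 96) = 11374 - 102 = 11272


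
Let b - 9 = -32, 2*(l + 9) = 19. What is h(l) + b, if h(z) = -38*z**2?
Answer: -65/2 ≈ -32.500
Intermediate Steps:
l = 1/2 (l = -9 + (1/2)*19 = -9 + 19/2 = 1/2 ≈ 0.50000)
b = -23 (b = 9 - 32 = -23)
h(l) + b = -38*(1/2)**2 - 23 = -38*1/4 - 23 = -19/2 - 23 = -65/2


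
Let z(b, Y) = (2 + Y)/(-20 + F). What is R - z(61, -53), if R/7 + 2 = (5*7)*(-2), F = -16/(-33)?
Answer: -326259/644 ≈ -506.61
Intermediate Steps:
F = 16/33 (F = -16*(-1/33) = 16/33 ≈ 0.48485)
R = -504 (R = -14 + 7*((5*7)*(-2)) = -14 + 7*(35*(-2)) = -14 + 7*(-70) = -14 - 490 = -504)
z(b, Y) = -33/322 - 33*Y/644 (z(b, Y) = (2 + Y)/(-20 + 16/33) = (2 + Y)/(-644/33) = (2 + Y)*(-33/644) = -33/322 - 33*Y/644)
R - z(61, -53) = -504 - (-33/322 - 33/644*(-53)) = -504 - (-33/322 + 1749/644) = -504 - 1*1683/644 = -504 - 1683/644 = -326259/644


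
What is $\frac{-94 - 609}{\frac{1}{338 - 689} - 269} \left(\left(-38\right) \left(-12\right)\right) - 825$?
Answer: $\frac{8655717}{23605} \approx 366.69$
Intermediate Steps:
$\frac{-94 - 609}{\frac{1}{338 - 689} - 269} \left(\left(-38\right) \left(-12\right)\right) - 825 = - \frac{703}{\frac{1}{-351} - 269} \cdot 456 - 825 = - \frac{703}{- \frac{1}{351} - 269} \cdot 456 - 825 = - \frac{703}{- \frac{94420}{351}} \cdot 456 - 825 = \left(-703\right) \left(- \frac{351}{94420}\right) 456 - 825 = \frac{246753}{94420} \cdot 456 - 825 = \frac{28129842}{23605} - 825 = \frac{8655717}{23605}$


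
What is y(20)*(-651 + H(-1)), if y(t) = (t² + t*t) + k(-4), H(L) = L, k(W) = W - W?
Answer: -521600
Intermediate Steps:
k(W) = 0
y(t) = 2*t² (y(t) = (t² + t*t) + 0 = (t² + t²) + 0 = 2*t² + 0 = 2*t²)
y(20)*(-651 + H(-1)) = (2*20²)*(-651 - 1) = (2*400)*(-652) = 800*(-652) = -521600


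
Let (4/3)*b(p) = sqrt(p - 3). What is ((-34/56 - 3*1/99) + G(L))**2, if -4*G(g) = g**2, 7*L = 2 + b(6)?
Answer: 4764526009/10709766144 + 9853*sqrt(3)/482944 ≈ 0.48021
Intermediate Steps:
b(p) = 3*sqrt(-3 + p)/4 (b(p) = 3*sqrt(p - 3)/4 = 3*sqrt(-3 + p)/4)
L = 2/7 + 3*sqrt(3)/28 (L = (2 + 3*sqrt(-3 + 6)/4)/7 = (2 + 3*sqrt(3)/4)/7 = 2/7 + 3*sqrt(3)/28 ≈ 0.47129)
G(g) = -g**2/4
((-34/56 - 3*1/99) + G(L))**2 = ((-34/56 - 3*1/99) - (2/7 + 3*sqrt(3)/28)**2/4)**2 = ((-34*1/56 - 3*1/99) - (2/7 + 3*sqrt(3)/28)**2/4)**2 = ((-17/28 - 1/33) - (2/7 + 3*sqrt(3)/28)**2/4)**2 = (-589/924 - (2/7 + 3*sqrt(3)/28)**2/4)**2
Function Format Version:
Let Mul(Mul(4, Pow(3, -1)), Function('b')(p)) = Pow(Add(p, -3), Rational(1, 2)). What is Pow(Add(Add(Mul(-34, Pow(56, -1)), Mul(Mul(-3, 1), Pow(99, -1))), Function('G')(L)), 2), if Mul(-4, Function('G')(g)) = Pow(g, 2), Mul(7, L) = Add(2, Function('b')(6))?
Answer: Add(Rational(4764526009, 10709766144), Mul(Rational(9853, 482944), Pow(3, Rational(1, 2)))) ≈ 0.48021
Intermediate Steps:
Function('b')(p) = Mul(Rational(3, 4), Pow(Add(-3, p), Rational(1, 2))) (Function('b')(p) = Mul(Rational(3, 4), Pow(Add(p, -3), Rational(1, 2))) = Mul(Rational(3, 4), Pow(Add(-3, p), Rational(1, 2))))
L = Add(Rational(2, 7), Mul(Rational(3, 28), Pow(3, Rational(1, 2)))) (L = Mul(Rational(1, 7), Add(2, Mul(Rational(3, 4), Pow(Add(-3, 6), Rational(1, 2))))) = Mul(Rational(1, 7), Add(2, Mul(Rational(3, 4), Pow(3, Rational(1, 2))))) = Add(Rational(2, 7), Mul(Rational(3, 28), Pow(3, Rational(1, 2)))) ≈ 0.47129)
Function('G')(g) = Mul(Rational(-1, 4), Pow(g, 2))
Pow(Add(Add(Mul(-34, Pow(56, -1)), Mul(Mul(-3, 1), Pow(99, -1))), Function('G')(L)), 2) = Pow(Add(Add(Mul(-34, Pow(56, -1)), Mul(Mul(-3, 1), Pow(99, -1))), Mul(Rational(-1, 4), Pow(Add(Rational(2, 7), Mul(Rational(3, 28), Pow(3, Rational(1, 2)))), 2))), 2) = Pow(Add(Add(Mul(-34, Rational(1, 56)), Mul(-3, Rational(1, 99))), Mul(Rational(-1, 4), Pow(Add(Rational(2, 7), Mul(Rational(3, 28), Pow(3, Rational(1, 2)))), 2))), 2) = Pow(Add(Add(Rational(-17, 28), Rational(-1, 33)), Mul(Rational(-1, 4), Pow(Add(Rational(2, 7), Mul(Rational(3, 28), Pow(3, Rational(1, 2)))), 2))), 2) = Pow(Add(Rational(-589, 924), Mul(Rational(-1, 4), Pow(Add(Rational(2, 7), Mul(Rational(3, 28), Pow(3, Rational(1, 2)))), 2))), 2)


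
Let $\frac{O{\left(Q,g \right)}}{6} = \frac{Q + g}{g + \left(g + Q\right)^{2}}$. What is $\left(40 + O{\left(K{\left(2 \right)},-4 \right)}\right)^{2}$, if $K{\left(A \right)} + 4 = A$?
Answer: $\frac{96721}{64} \approx 1511.3$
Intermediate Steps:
$K{\left(A \right)} = -4 + A$
$O{\left(Q,g \right)} = \frac{6 \left(Q + g\right)}{g + \left(Q + g\right)^{2}}$ ($O{\left(Q,g \right)} = 6 \frac{Q + g}{g + \left(g + Q\right)^{2}} = 6 \frac{Q + g}{g + \left(Q + g\right)^{2}} = \frac{6 \left(Q + g\right)}{g + \left(Q + g\right)^{2}}$)
$\left(40 + O{\left(K{\left(2 \right)},-4 \right)}\right)^{2} = \left(40 + \frac{6 \left(\left(-4 + 2\right) - 4\right)}{-4 + \left(\left(-4 + 2\right) - 4\right)^{2}}\right)^{2} = \left(40 + \frac{6 \left(-2 - 4\right)}{-4 + \left(-2 - 4\right)^{2}}\right)^{2} = \left(40 + 6 \frac{1}{-4 + \left(-6\right)^{2}} \left(-6\right)\right)^{2} = \left(40 + 6 \frac{1}{-4 + 36} \left(-6\right)\right)^{2} = \left(40 + 6 \cdot \frac{1}{32} \left(-6\right)\right)^{2} = \left(40 - \frac{9}{8}\right)^{2} = \left(\frac{311}{8}\right)^{2} = \frac{96721}{64}$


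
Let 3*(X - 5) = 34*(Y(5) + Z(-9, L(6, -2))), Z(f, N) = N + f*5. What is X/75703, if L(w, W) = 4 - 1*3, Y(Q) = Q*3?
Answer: -971/227109 ≈ -0.0042755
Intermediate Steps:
Y(Q) = 3*Q
L(w, W) = 1 (L(w, W) = 4 - 3 = 1)
Z(f, N) = N + 5*f
X = -971/3 (X = 5 + (34*(3*5 + (1 + 5*(-9))))/3 = 5 + (34*(15 + (1 - 45)))/3 = 5 + (34*(15 - 44))/3 = 5 + (34*(-29))/3 = 5 + (⅓)*(-986) = 5 - 986/3 = -971/3 ≈ -323.67)
X/75703 = -971/3/75703 = -971/3*1/75703 = -971/227109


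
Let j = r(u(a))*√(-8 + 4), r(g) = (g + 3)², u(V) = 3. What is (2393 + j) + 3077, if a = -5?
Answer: 5470 + 72*I ≈ 5470.0 + 72.0*I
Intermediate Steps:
r(g) = (3 + g)²
j = 72*I (j = (3 + 3)²*√(-8 + 4) = 6²*√(-4) = 36*(2*I) = 72*I ≈ 72.0*I)
(2393 + j) + 3077 = (2393 + 72*I) + 3077 = 5470 + 72*I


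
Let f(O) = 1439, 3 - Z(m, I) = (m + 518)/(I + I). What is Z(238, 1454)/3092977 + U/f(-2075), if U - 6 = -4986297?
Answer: -11212145413162701/3235727167481 ≈ -3465.1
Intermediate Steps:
U = -4986291 (U = 6 - 4986297 = -4986291)
Z(m, I) = 3 - (518 + m)/(2*I) (Z(m, I) = 3 - (m + 518)/(I + I) = 3 - (518 + m)/(2*I))
Z(238, 1454)/3092977 + U/f(-2075) = ((½)*(-518 - 1*238 + 6*1454)/1454)/3092977 - 4986291/1439 = ((½)*(1/1454)*(-518 - 238 + 8724))*(1/3092977) - 4986291*1/1439 = ((½)*(1/1454)*7968)*(1/3092977) - 4986291/1439 = (1992/727)*(1/3092977) - 4986291/1439 = 1992/2248594279 - 4986291/1439 = -11212145413162701/3235727167481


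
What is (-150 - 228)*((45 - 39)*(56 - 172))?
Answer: 263088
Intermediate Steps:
(-150 - 228)*((45 - 39)*(56 - 172)) = -2268*(-116) = -378*(-696) = 263088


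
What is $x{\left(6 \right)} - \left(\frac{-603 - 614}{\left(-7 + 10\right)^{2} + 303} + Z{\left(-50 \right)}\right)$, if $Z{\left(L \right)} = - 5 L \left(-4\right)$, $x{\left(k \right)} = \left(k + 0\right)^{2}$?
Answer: $\frac{324449}{312} \approx 1039.9$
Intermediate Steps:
$x{\left(k \right)} = k^{2}$
$Z{\left(L \right)} = 20 L$
$x{\left(6 \right)} - \left(\frac{-603 - 614}{\left(-7 + 10\right)^{2} + 303} + Z{\left(-50 \right)}\right) = 6^{2} - \left(\frac{-603 - 614}{\left(-7 + 10\right)^{2} + 303} + 20 \left(-50\right)\right) = 36 - \left(- \frac{1217}{3^{2} + 303} - 1000\right) = 36 - \left(- \frac{1217}{9 + 303} - 1000\right) = 36 - \left(- \frac{1217}{312} - 1000\right) = 36 - - \frac{313217}{312} = 36 + \frac{313217}{312} = \frac{324449}{312}$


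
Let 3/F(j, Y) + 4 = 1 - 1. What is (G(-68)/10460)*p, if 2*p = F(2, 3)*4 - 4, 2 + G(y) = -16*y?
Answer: -3801/10460 ≈ -0.36338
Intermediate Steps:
G(y) = -2 - 16*y
F(j, Y) = -¾ (F(j, Y) = 3/(-4 + (1 - 1)) = 3/(-4 + 0) = 3/(-4) = 3*(-¼) = -¾)
p = -7/2 (p = (-¾*4 - 4)/2 = (-3 - 4)/2 = (½)*(-7) = -7/2 ≈ -3.5000)
(G(-68)/10460)*p = ((-2 - 16*(-68))/10460)*(-7/2) = ((-2 + 1088)*(1/10460))*(-7/2) = (1086*(1/10460))*(-7/2) = (543/5230)*(-7/2) = -3801/10460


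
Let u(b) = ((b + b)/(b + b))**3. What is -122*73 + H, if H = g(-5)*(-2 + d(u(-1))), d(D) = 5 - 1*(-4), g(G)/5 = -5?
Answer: -9081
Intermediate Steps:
g(G) = -25 (g(G) = 5*(-5) = -25)
u(b) = 1 (u(b) = ((2*b)/((2*b)))**3 = ((2*b)*(1/(2*b)))**3 = 1**3 = 1)
d(D) = 9 (d(D) = 5 + 4 = 9)
H = -175 (H = -25*(-2 + 9) = -25*7 = -175)
-122*73 + H = -122*73 - 175 = -8906 - 175 = -9081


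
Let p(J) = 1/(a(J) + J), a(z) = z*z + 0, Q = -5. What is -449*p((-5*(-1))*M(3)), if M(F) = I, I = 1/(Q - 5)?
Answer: 1796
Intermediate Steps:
a(z) = z**2 (a(z) = z**2 + 0 = z**2)
I = -1/10 (I = 1/(-5 - 5) = 1/(-10) = -1/10 ≈ -0.10000)
M(F) = -1/10
p(J) = 1/(J + J**2) (p(J) = 1/(J**2 + J) = 1/(J + J**2))
-449*p((-5*(-1))*M(3)) = -449/((-5*(-1)*(-1/10))*(1 - 5*(-1)*(-1/10))) = -449/((5*(-1/10))*(1 + 5*(-1/10))) = -449/((-1/2)*(1 - 1/2)) = -(-898)/1/2 = -(-898)*2 = -449*(-4) = 1796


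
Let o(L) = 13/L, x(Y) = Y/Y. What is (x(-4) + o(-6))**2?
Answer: 49/36 ≈ 1.3611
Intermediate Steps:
x(Y) = 1
(x(-4) + o(-6))**2 = (1 + 13/(-6))**2 = (1 + 13*(-1/6))**2 = (1 - 13/6)**2 = (-7/6)**2 = 49/36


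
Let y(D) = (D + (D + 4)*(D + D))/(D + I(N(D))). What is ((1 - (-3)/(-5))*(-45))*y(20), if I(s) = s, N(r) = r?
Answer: -441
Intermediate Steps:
y(D) = (D + 2*D*(4 + D))/(2*D) (y(D) = (D + (D + 4)*(D + D))/(D + D) = (D + (4 + D)*(2*D))/((2*D)) = (D + 2*D*(4 + D))*(1/(2*D)) = (D + 2*D*(4 + D))/(2*D))
((1 - (-3)/(-5))*(-45))*y(20) = ((1 - (-3)/(-5))*(-45))*(9/2 + 20) = ((1 - (-3)*(-1)/5)*(-45))*(49/2) = ((1 - 1*3/5)*(-45))*(49/2) = ((1 - 3/5)*(-45))*(49/2) = ((2/5)*(-45))*(49/2) = -18*49/2 = -441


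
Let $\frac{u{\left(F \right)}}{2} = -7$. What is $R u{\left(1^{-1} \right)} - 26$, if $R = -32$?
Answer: $422$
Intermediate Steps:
$u{\left(F \right)} = -14$ ($u{\left(F \right)} = 2 \left(-7\right) = -14$)
$R u{\left(1^{-1} \right)} - 26 = \left(-32\right) \left(-14\right) - 26 = 448 - 26 = 422$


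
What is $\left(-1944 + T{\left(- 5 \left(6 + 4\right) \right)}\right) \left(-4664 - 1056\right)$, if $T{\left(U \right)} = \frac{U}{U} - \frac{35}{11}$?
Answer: $11132160$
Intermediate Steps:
$T{\left(U \right)} = - \frac{24}{11}$ ($T{\left(U \right)} = 1 - \frac{35}{11} = - \frac{24}{11}$)
$\left(-1944 + T{\left(- 5 \left(6 + 4\right) \right)}\right) \left(-4664 - 1056\right) = \left(-1944 - \frac{24}{11}\right) \left(-4664 - 1056\right) = \left(- \frac{21408}{11}\right) \left(-5720\right) = 11132160$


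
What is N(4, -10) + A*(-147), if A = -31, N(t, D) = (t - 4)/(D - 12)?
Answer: 4557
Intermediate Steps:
N(t, D) = (-4 + t)/(-12 + D)
N(4, -10) + A*(-147) = (-4 + 4)/(-12 - 10) - 31*(-147) = 0/(-22) + 4557 = -1/22*0 + 4557 = 0 + 4557 = 4557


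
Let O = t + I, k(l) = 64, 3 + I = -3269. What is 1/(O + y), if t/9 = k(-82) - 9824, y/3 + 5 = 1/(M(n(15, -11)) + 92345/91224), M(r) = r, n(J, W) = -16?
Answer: -1367239/124592662025 ≈ -1.0974e-5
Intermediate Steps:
I = -3272 (I = -3 - 3269 = -3272)
y = -20782257/1367239 (y = -15 + 3/(-16 + 92345/91224) = -15 + 3/(-1367239/91224) = -15 + 3*(-91224/1367239) = -15 - 273672/1367239 = -20782257/1367239 ≈ -15.200)
t = -87840 (t = 9*(64 - 9824) = 9*(-9760) = -87840)
O = -91112 (O = -87840 - 3272 = -91112)
1/(O + y) = 1/(-91112 - 20782257/1367239) = 1/(-124592662025/1367239) = -1367239/124592662025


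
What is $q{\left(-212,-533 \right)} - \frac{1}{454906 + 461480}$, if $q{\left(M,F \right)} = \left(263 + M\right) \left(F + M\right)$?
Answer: $- \frac{34818086071}{916386} \approx -37995.0$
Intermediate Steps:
$q{\left(-212,-533 \right)} - \frac{1}{454906 + 461480} = \left(\left(-212\right)^{2} + 263 \left(-533\right) + 263 \left(-212\right) - -112996\right) - \frac{1}{454906 + 461480} = \left(44944 - 140179 - 55756 + 112996\right) - \frac{1}{916386} = -37995 - \frac{1}{916386} = - \frac{34818086071}{916386}$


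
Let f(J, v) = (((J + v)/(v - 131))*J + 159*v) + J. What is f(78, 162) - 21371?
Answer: 157135/31 ≈ 5068.9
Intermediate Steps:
f(J, v) = J + 159*v + J*(J + v)/(-131 + v) (f(J, v) = (((J + v)/(-131 + v))*J + 159*v) + J = (J*(J + v)/(-131 + v) + 159*v) + J = (159*v + J*(J + v)/(-131 + v)) + J = J + 159*v + J*(J + v)/(-131 + v))
f(78, 162) - 21371 = (78² - 20829*162 - 131*78 + 159*162² + 2*78*162)/(-131 + 162) - 21371 = (6084 - 3374298 - 10218 + 159*26244 + 25272)/31 - 21371 = (6084 - 3374298 - 10218 + 4172796 + 25272)/31 - 21371 = (1/31)*819636 - 21371 = 819636/31 - 21371 = 157135/31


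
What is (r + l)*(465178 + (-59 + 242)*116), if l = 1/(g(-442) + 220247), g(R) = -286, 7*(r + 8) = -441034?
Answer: -6741767650188014/219961 ≈ -3.0650e+10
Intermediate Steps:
r = -441090/7 (r = -8 + (⅐)*(-441034) = -8 - 441034/7 = -441090/7 ≈ -63013.)
l = 1/219961 (l = 1/(-286 + 220247) = 1/219961 ≈ 4.5463e-6)
(r + l)*(465178 + (-59 + 242)*116) = (-441090/7 + 1/219961)*(465178 + (-59 + 242)*116) = -13860371069*(465178 + 183*116)/219961 = -13860371069*(465178 + 21228)/219961 = -13860371069/219961*486406 = -6741767650188014/219961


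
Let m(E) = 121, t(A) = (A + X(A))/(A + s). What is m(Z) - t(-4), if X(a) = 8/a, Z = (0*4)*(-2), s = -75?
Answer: 9553/79 ≈ 120.92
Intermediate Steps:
Z = 0 (Z = 0*(-2) = 0)
t(A) = (A + 8/A)/(-75 + A) (t(A) = (A + 8/A)/(A - 75) = (A + 8/A)/(-75 + A))
m(Z) - t(-4) = 121 - (8 + (-4)²)/((-4)*(-75 - 4)) = 121 - (-1)*(8 + 16)/(4*(-79)) = 121 - (-1)*(-1)*24/(4*79) = 121 - 1*6/79 = 121 - 6/79 = 9553/79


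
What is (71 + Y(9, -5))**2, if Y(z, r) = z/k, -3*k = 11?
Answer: 568516/121 ≈ 4698.5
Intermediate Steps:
k = -11/3 (k = -1/3*11 = -11/3 ≈ -3.6667)
Y(z, r) = -3*z/11 (Y(z, r) = z/(-11/3) = z*(-3/11) = -3*z/11)
(71 + Y(9, -5))**2 = (71 - 3/11*9)**2 = (71 - 27/11)**2 = (754/11)**2 = 568516/121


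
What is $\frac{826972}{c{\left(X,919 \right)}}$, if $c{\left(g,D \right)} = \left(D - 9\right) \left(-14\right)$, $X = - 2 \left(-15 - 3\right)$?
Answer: $- \frac{206743}{3185} \approx -64.911$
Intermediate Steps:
$X = 36$ ($X = \left(-2\right) \left(-18\right) = 36$)
$c{\left(g,D \right)} = 126 - 14 D$ ($c{\left(g,D \right)} = \left(-9 + D\right) \left(-14\right) = 126 - 14 D$)
$\frac{826972}{c{\left(X,919 \right)}} = \frac{826972}{126 - 12866} = \frac{826972}{-12740} = 826972 \left(- \frac{1}{12740}\right) = - \frac{206743}{3185}$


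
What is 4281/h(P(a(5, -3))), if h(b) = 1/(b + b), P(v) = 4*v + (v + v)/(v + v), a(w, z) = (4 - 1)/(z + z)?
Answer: -8562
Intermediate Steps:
a(w, z) = 3/(2*z) (a(w, z) = 3/((2*z)) = 3*(1/(2*z)) = 3/(2*z))
P(v) = 1 + 4*v (P(v) = 4*v + (2*v)/((2*v)) = 4*v + (2*v)*(1/(2*v)) = 4*v + 1 = 1 + 4*v)
h(b) = 1/(2*b)
4281/h(P(a(5, -3))) = 4281/((1/(2*(1 + 4*((3/2)/(-3)))))) = 4281/((1/(2*(1 + 4*((3/2)*(-1/3)))))) = 4281/((1/(2*(1 + 4*(-1/2))))) = 4281/((1/(2*(1 - 2)))) = 4281/(((1/2)/(-1))) = 4281/(((1/2)*(-1))) = 4281/(-1/2) = 4281*(-2) = -8562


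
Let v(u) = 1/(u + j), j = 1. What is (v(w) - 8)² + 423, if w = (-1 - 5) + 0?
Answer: 12256/25 ≈ 490.24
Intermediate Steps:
w = -6 (w = -6 + 0 = -6)
v(u) = 1/(1 + u) (v(u) = 1/(u + 1) = 1/(1 + u))
(v(w) - 8)² + 423 = (1/(1 - 6) - 8)² + 423 = (1/(-5) - 8)² + 423 = (-⅕ - 8)² + 423 = (-41/5)² + 423 = 1681/25 + 423 = 12256/25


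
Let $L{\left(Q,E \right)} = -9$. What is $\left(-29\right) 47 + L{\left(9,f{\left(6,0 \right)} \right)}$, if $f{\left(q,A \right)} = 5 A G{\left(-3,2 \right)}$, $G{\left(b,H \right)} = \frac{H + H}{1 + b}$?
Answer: $-1372$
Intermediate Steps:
$G{\left(b,H \right)} = \frac{2 H}{1 + b}$
$f{\left(q,A \right)} = - 10 A$ ($f{\left(q,A \right)} = 5 A 2 \cdot 2 \frac{1}{1 - 3} = 5 A 2 \cdot 2 \frac{1}{-2} = 5 A 2 \cdot 2 \left(- \frac{1}{2}\right) = 5 A \left(-2\right) = - 10 A$)
$\left(-29\right) 47 + L{\left(9,f{\left(6,0 \right)} \right)} = \left(-29\right) 47 - 9 = -1363 - 9 = -1372$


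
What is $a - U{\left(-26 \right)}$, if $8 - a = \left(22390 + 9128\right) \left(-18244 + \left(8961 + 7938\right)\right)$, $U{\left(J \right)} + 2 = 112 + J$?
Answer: $42391634$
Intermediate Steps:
$U{\left(J \right)} = 110 + J$ ($U{\left(J \right)} = -2 + \left(112 + J\right) = 110 + J$)
$a = 42391718$ ($a = 8 - \left(22390 + 9128\right) \left(-18244 + \left(8961 + 7938\right)\right) = 8 - 31518 \left(-18244 + 16899\right) = 8 - 31518 \left(-1345\right) = 8 - -42391710 = 8 + 42391710 = 42391718$)
$a - U{\left(-26 \right)} = 42391718 - \left(110 - 26\right) = 42391718 - 84 = 42391634$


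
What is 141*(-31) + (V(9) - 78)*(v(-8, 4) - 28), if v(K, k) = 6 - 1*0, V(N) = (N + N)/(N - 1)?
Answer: -5409/2 ≈ -2704.5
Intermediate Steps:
V(N) = 2*N/(-1 + N) (V(N) = (2*N)/(-1 + N) = 2*N/(-1 + N))
v(K, k) = 6 (v(K, k) = 6 + 0 = 6)
141*(-31) + (V(9) - 78)*(v(-8, 4) - 28) = 141*(-31) + (2*9/(-1 + 9) - 78)*(6 - 28) = -4371 + (2*9/8 - 78)*(-22) = -4371 + (2*9*(⅛) - 78)*(-22) = -4371 + (9/4 - 78)*(-22) = -4371 - 303/4*(-22) = -4371 + 3333/2 = -5409/2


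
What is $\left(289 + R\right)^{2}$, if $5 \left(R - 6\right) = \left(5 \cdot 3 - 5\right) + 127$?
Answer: $\frac{2598544}{25} \approx 1.0394 \cdot 10^{5}$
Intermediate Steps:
$R = \frac{167}{5}$ ($R = 6 + \frac{\left(5 \cdot 3 - 5\right) + 127}{5} = 6 + \frac{\left(15 - 5\right) + 127}{5} = 6 + \frac{10 + 127}{5} = 6 + \frac{1}{5} \cdot 137 = 6 + \frac{137}{5} = \frac{167}{5} \approx 33.4$)
$\left(289 + R\right)^{2} = \left(289 + \frac{167}{5}\right)^{2} = \left(\frac{1612}{5}\right)^{2} = \frac{2598544}{25}$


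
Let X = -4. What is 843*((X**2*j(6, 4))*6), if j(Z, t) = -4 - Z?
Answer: -809280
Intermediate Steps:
843*((X**2*j(6, 4))*6) = 843*(((-4)**2*(-4 - 1*6))*6) = 843*((16*(-4 - 6))*6) = 843*((16*(-10))*6) = 843*(-160*6) = 843*(-960) = -809280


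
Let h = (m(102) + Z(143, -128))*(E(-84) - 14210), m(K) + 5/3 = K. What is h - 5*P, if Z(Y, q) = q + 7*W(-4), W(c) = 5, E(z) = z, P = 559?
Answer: -322853/3 ≈ -1.0762e+5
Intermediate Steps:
m(K) = -5/3 + K
Z(Y, q) = 35 + q (Z(Y, q) = q + 7*5 = q + 35 = 35 + q)
h = -314468/3 (h = ((-5/3 + 102) + (35 - 128))*(-84 - 14210) = (301/3 - 93)*(-14294) = (22/3)*(-14294) = -314468/3 ≈ -1.0482e+5)
h - 5*P = -314468/3 - 5*559 = -314468/3 - 1*2795 = -314468/3 - 2795 = -322853/3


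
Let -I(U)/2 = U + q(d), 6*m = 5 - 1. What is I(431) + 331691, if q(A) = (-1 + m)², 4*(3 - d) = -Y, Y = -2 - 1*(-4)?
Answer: 2977459/9 ≈ 3.3083e+5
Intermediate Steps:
Y = 2 (Y = -2 + 4 = 2)
m = ⅔ (m = (5 - 1)/6 = (⅙)*4 = ⅔ ≈ 0.66667)
d = 7/2 (d = 3 - (-1)*2/4 = 3 - ¼*(-2) = 3 + ½ = 7/2 ≈ 3.5000)
q(A) = ⅑ (q(A) = (-1 + ⅔)² = (-⅓)² = ⅑)
I(U) = -2/9 - 2*U (I(U) = -2*(U + ⅑) = -2*(⅑ + U) = -2/9 - 2*U)
I(431) + 331691 = (-2/9 - 2*431) + 331691 = (-2/9 - 862) + 331691 = -7760/9 + 331691 = 2977459/9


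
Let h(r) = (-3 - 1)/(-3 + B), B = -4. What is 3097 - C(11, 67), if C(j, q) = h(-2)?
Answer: 21675/7 ≈ 3096.4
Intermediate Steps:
h(r) = 4/7 (h(r) = (-3 - 1)/(-3 - 4) = -4/(-7) = -4*(-⅐) = 4/7)
C(j, q) = 4/7
3097 - C(11, 67) = 3097 - 1*4/7 = 3097 - 4/7 = 21675/7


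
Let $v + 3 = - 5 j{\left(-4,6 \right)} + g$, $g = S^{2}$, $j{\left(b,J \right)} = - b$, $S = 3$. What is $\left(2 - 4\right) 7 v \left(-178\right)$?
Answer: $-34888$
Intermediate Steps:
$g = 9$ ($g = 3^{2} = 9$)
$v = -14$ ($v = -3 + \left(- 5 \left(\left(-1\right) \left(-4\right)\right) + 9\right) = -3 + \left(\left(-5\right) 4 + 9\right) = -3 + \left(-20 + 9\right) = -3 - 11 = -14$)
$\left(2 - 4\right) 7 v \left(-178\right) = \left(2 - 4\right) 7 \left(-14\right) \left(-178\right) = \left(-2\right) 7 \left(-14\right) \left(-178\right) = \left(-14\right) \left(-14\right) \left(-178\right) = 196 \left(-178\right) = -34888$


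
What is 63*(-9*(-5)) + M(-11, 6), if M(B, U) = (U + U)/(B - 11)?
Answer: 31179/11 ≈ 2834.5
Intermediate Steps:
M(B, U) = 2*U/(-11 + B) (M(B, U) = (2*U)/(-11 + B) = 2*U/(-11 + B))
63*(-9*(-5)) + M(-11, 6) = 63*(-9*(-5)) + 2*6/(-11 - 11) = 63*45 + 2*6/(-22) = 2835 + 2*6*(-1/22) = 2835 - 6/11 = 31179/11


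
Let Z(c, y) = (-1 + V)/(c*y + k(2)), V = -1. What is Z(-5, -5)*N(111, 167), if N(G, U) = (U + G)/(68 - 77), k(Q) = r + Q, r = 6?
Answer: 556/297 ≈ 1.8721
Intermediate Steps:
k(Q) = 6 + Q
N(G, U) = -G/9 - U/9 (N(G, U) = (G + U)/(-9) = (G + U)*(-⅑) = -G/9 - U/9)
Z(c, y) = -2/(8 + c*y) (Z(c, y) = (-1 - 1)/(c*y + (6 + 2)) = -2/(c*y + 8) = -2/(8 + c*y))
Z(-5, -5)*N(111, 167) = (-2/(8 - 5*(-5)))*(-⅑*111 - ⅑*167) = (-2/(8 + 25))*(-37/3 - 167/9) = -2/33*(-278/9) = 556/297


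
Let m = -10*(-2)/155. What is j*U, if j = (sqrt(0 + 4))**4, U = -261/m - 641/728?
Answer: -2946406/91 ≈ -32378.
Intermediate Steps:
m = 4/31 (m = 20*(1/155) = 4/31 ≈ 0.12903)
U = -1473203/728 (U = -261/4/31 - 641/728 = -261*31/4 - 641*1/728 = -8091/4 - 641/728 = -1473203/728 ≈ -2023.6)
j = 16 (j = (sqrt(4))**4 = 2**4 = 16)
j*U = 16*(-1473203/728) = -2946406/91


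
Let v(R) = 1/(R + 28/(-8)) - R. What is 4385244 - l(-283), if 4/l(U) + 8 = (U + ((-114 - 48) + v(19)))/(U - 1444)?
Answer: 907557049582/206957 ≈ 4.3852e+6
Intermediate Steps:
v(R) = 1/(-7/2 + R) - R (v(R) = 1/(R + 28*(-1/8)) - R = 1/(R - 7/2) - R = 1/(-7/2 + R) - R)
l(U) = 4/(-8 + (-5609/31 + U)/(-1444 + U)) (l(U) = 4/(-8 + (U + ((-114 - 48) + (2 - 2*19**2 + 7*19)/(-7 + 2*19)))/(U - 1444)) = 4/(-8 + (U + (-162 + (2 - 2*361 + 133)/(-7 + 38)))/(-1444 + U)) = 4/(-8 + (U + (-162 + (2 - 722 + 133)/31))/(-1444 + U)) = 4/(-8 + (U + (-162 + (1/31)*(-587)))/(-1444 + U)) = 4/(-8 + (U + (-162 - 587/31))/(-1444 + U)) = 4/(-8 + (U - 5609/31)/(-1444 + U)) = 4/(-8 + (-5609/31 + U)/(-1444 + U)))
4385244 - l(-283) = 4385244 - 124*(1444 - 1*(-283))/(-352503 + 217*(-283)) = 4385244 - 124*(1444 + 283)/(-352503 - 61411) = 4385244 - 124*1727/(-413914) = 4385244 - 124*(-1)*1727/413914 = 4385244 - 1*(-107074/206957) = 4385244 + 107074/206957 = 907557049582/206957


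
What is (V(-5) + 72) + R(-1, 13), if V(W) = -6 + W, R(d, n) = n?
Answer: 74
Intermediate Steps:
(V(-5) + 72) + R(-1, 13) = ((-6 - 5) + 72) + 13 = (-11 + 72) + 13 = 61 + 13 = 74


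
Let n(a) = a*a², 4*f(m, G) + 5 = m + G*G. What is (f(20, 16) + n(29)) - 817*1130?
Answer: -3595013/4 ≈ -8.9875e+5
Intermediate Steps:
f(m, G) = -5/4 + m/4 + G²/4 (f(m, G) = -5/4 + (m + G*G)/4 = -5/4 + (m + G²)/4 = -5/4 + (m/4 + G²/4) = -5/4 + m/4 + G²/4)
n(a) = a³
(f(20, 16) + n(29)) - 817*1130 = ((-5/4 + (¼)*20 + (¼)*16²) + 29³) - 817*1130 = ((-5/4 + 5 + (¼)*256) + 24389) - 923210 = ((-5/4 + 5 + 64) + 24389) - 923210 = (271/4 + 24389) - 923210 = 97827/4 - 923210 = -3595013/4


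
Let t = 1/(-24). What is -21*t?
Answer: 7/8 ≈ 0.87500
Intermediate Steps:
t = -1/24 ≈ -0.041667
-21*t = -21*(-1/24) = 7/8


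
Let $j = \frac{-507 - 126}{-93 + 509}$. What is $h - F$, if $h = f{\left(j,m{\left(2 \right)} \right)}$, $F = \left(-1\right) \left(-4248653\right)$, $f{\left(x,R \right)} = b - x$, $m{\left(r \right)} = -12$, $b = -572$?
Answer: $- \frac{1767676967}{416} \approx -4.2492 \cdot 10^{6}$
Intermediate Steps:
$j = - \frac{633}{416} \approx -1.5216$
$f{\left(x,R \right)} = -572 - x$
$F = 4248653$
$h = - \frac{237319}{416}$ ($h = -572 - - \frac{633}{416} = -572 + \frac{633}{416} = - \frac{237319}{416} \approx -570.48$)
$h - F = - \frac{237319}{416} - 4248653 = - \frac{1767676967}{416}$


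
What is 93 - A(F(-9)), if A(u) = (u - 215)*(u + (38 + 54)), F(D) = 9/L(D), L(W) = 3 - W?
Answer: 319435/16 ≈ 19965.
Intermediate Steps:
F(D) = 9/(3 - D)
A(u) = (-215 + u)*(92 + u) (A(u) = (-215 + u)*(u + 92) = (-215 + u)*(92 + u))
93 - A(F(-9)) = 93 - (-19780 + (-9/(-3 - 9))² - (-1107)/(-3 - 9)) = 93 - (-19780 + (-9/(-12))² - (-1107)/(-12)) = 93 - (-19780 + (-9*(-1/12))² - (-1107)*(-1)/12) = 93 - (-19780 + (¾)² - 123*¾) = 93 - (-19780 + 9/16 - 369/4) = 93 - 1*(-317947/16) = 93 + 317947/16 = 319435/16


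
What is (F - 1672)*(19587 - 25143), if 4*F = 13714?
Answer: -9759114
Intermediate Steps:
F = 6857/2 (F = (1/4)*13714 = 6857/2 ≈ 3428.5)
(F - 1672)*(19587 - 25143) = (6857/2 - 1672)*(19587 - 25143) = (3513/2)*(-5556) = -9759114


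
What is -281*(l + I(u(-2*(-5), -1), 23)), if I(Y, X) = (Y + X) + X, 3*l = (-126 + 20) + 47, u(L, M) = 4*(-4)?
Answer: -8711/3 ≈ -2903.7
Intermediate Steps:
u(L, M) = -16
l = -59/3 (l = ((-126 + 20) + 47)/3 = (-106 + 47)/3 = (1/3)*(-59) = -59/3 ≈ -19.667)
I(Y, X) = Y + 2*X (I(Y, X) = (X + Y) + X = Y + 2*X)
-281*(l + I(u(-2*(-5), -1), 23)) = -281*(-59/3 + (-16 + 2*23)) = -281*(-59/3 + (-16 + 46)) = -281*(-59/3 + 30) = -281*31/3 = -8711/3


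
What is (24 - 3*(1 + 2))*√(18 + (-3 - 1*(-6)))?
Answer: 15*√21 ≈ 68.739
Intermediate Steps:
(24 - 3*(1 + 2))*√(18 + (-3 - 1*(-6))) = (24 - 3*3)*√(18 + (-3 + 6)) = (24 - 9)*√(18 + 3) = 15*√21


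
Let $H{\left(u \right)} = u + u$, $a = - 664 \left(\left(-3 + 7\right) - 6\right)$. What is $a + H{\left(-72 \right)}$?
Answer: $1184$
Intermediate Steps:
$a = 1328$ ($a = - 664 \left(4 - 6\right) = \left(-664\right) \left(-2\right) = 1328$)
$H{\left(u \right)} = 2 u$
$a + H{\left(-72 \right)} = 1328 + 2 \left(-72\right) = 1328 - 144 = 1184$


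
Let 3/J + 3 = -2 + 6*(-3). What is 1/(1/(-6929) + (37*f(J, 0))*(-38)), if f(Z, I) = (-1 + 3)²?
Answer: -6929/38968697 ≈ -0.00017781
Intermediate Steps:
J = -3/23 (J = 3/(-3 + (-2 + 6*(-3))) = 3/(-3 + (-2 - 18)) = 3/(-3 - 20) = 3/(-23) = 3*(-1/23) = -3/23 ≈ -0.13043)
f(Z, I) = 4 (f(Z, I) = 2² = 4)
1/(1/(-6929) + (37*f(J, 0))*(-38)) = 1/(1/(-6929) + (37*4)*(-38)) = 1/(-1/6929 + 148*(-38)) = 1/(-1/6929 - 5624) = 1/(-38968697/6929) = -6929/38968697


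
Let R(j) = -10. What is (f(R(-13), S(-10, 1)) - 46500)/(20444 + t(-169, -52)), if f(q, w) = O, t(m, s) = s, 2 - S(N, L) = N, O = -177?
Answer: -46677/20392 ≈ -2.2890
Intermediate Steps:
S(N, L) = 2 - N
f(q, w) = -177
(f(R(-13), S(-10, 1)) - 46500)/(20444 + t(-169, -52)) = (-177 - 46500)/(20444 - 52) = -46677/20392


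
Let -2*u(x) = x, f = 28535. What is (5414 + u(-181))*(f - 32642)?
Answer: -45213963/2 ≈ -2.2607e+7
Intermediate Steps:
u(x) = -x/2
(5414 + u(-181))*(f - 32642) = (5414 - ½*(-181))*(28535 - 32642) = (5414 + 181/2)*(-4107) = (11009/2)*(-4107) = -45213963/2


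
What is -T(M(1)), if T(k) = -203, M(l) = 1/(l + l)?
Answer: 203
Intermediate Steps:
M(l) = 1/(2*l)
-T(M(1)) = -1*(-203) = 203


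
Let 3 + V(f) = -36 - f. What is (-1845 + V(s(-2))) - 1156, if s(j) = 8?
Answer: -3048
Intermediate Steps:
V(f) = -39 - f (V(f) = -3 + (-36 - f) = -39 - f)
(-1845 + V(s(-2))) - 1156 = (-1845 + (-39 - 1*8)) - 1156 = (-1845 + (-39 - 8)) - 1156 = (-1845 - 47) - 1156 = -1892 - 1156 = -3048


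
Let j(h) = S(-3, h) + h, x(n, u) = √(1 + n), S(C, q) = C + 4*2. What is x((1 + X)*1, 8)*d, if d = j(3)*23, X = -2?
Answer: 0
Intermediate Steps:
S(C, q) = 8 + C (S(C, q) = C + 8 = 8 + C)
j(h) = 5 + h (j(h) = (8 - 3) + h = 5 + h)
d = 184 (d = (5 + 3)*23 = 8*23 = 184)
x((1 + X)*1, 8)*d = √(1 + (1 - 2)*1)*184 = √(1 - 1*1)*184 = √(1 - 1)*184 = √0*184 = 0*184 = 0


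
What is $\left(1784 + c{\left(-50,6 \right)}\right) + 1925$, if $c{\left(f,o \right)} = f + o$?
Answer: $3665$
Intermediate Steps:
$\left(1784 + c{\left(-50,6 \right)}\right) + 1925 = \left(1784 + \left(-50 + 6\right)\right) + 1925 = \left(1784 - 44\right) + 1925 = 1740 + 1925 = 3665$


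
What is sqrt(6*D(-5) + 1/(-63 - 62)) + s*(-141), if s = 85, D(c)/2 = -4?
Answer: -11985 + I*sqrt(30005)/25 ≈ -11985.0 + 6.9288*I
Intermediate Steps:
D(c) = -8 (D(c) = 2*(-4) = -8)
sqrt(6*D(-5) + 1/(-63 - 62)) + s*(-141) = sqrt(6*(-8) + 1/(-63 - 62)) + 85*(-141) = sqrt(-48 + 1/(-125)) - 11985 = sqrt(-48 - 1/125) - 11985 = sqrt(-6001/125) - 11985 = I*sqrt(30005)/25 - 11985 = -11985 + I*sqrt(30005)/25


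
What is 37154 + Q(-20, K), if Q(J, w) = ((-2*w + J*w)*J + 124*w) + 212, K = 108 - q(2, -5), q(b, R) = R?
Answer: 101098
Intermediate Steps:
K = 113 (K = 108 - 1*(-5) = 108 + 5 = 113)
Q(J, w) = 212 + 124*w + J*(-2*w + J*w) (Q(J, w) = (J*(-2*w + J*w) + 124*w) + 212 = (124*w + J*(-2*w + J*w)) + 212 = 212 + 124*w + J*(-2*w + J*w))
37154 + Q(-20, K) = 37154 + (212 + 124*113 + 113*(-20)² - 2*(-20)*113) = 37154 + (212 + 14012 + 113*400 + 4520) = 37154 + (212 + 14012 + 45200 + 4520) = 37154 + 63944 = 101098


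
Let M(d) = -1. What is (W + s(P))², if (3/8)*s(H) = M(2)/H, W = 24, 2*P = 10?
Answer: 123904/225 ≈ 550.68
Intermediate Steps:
P = 5 (P = (½)*10 = 5)
s(H) = -8/(3*H) (s(H) = 8*(-1/H)/3 = -8/(3*H))
(W + s(P))² = (24 - 8/3/5)² = (24 - 8/3*⅕)² = (24 - 8/15)² = (352/15)² = 123904/225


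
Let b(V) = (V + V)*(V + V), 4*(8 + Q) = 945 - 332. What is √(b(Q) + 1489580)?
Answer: √6295881/2 ≈ 1254.6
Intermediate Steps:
Q = 581/4 (Q = -8 + (945 - 332)/4 = -8 + (¼)*613 = -8 + 613/4 = 581/4 ≈ 145.25)
b(V) = 4*V² (b(V) = (2*V)*(2*V) = 4*V²)
√(b(Q) + 1489580) = √(4*(581/4)² + 1489580) = √(4*(337561/16) + 1489580) = √(337561/4 + 1489580) = √(6295881/4) = √6295881/2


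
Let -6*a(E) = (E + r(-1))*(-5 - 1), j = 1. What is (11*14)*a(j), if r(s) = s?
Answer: 0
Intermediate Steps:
a(E) = -1 + E (a(E) = -(E - 1)*(-5 - 1)/6 = -(-1 + E)*(-6)/6 = -(6 - 6*E)/6 = -1 + E)
(11*14)*a(j) = (11*14)*(-1 + 1) = 154*0 = 0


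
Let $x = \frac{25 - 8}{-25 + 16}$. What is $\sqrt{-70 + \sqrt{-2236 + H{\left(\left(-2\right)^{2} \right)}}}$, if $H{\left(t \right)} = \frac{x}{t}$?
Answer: $\frac{\sqrt{-2520 + 6 i \sqrt{80513}}}{6} \approx 2.6905 + 8.7886 i$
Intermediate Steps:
$x = - \frac{17}{9}$ ($x = \frac{17}{-9} = 17 \left(- \frac{1}{9}\right) = - \frac{17}{9} \approx -1.8889$)
$H{\left(t \right)} = - \frac{17}{9 t}$
$\sqrt{-70 + \sqrt{-2236 + H{\left(\left(-2\right)^{2} \right)}}} = \sqrt{-70 + \sqrt{-2236 - \frac{17}{9 \left(-2\right)^{2}}}} = \sqrt{-70 + \sqrt{-2236 - \frac{17}{9 \cdot 4}}} = \sqrt{-70 + \sqrt{-2236 - \frac{17}{36}}} = \sqrt{-70 + \sqrt{- \frac{80513}{36}}} = \sqrt{-70 + \frac{i \sqrt{80513}}{6}}$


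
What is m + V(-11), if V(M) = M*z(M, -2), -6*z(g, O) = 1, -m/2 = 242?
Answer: -2893/6 ≈ -482.17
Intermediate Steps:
m = -484 (m = -2*242 = -484)
z(g, O) = -⅙ (z(g, O) = -⅙*1 = -⅙)
V(M) = -M/6 (V(M) = M*(-⅙) = -M/6)
m + V(-11) = -484 - ⅙*(-11) = -484 + 11/6 = -2893/6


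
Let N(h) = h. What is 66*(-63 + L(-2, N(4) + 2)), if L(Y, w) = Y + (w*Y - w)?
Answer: -5478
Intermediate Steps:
L(Y, w) = Y - w + Y*w (L(Y, w) = Y + (Y*w - w) = Y + (-w + Y*w) = Y - w + Y*w)
66*(-63 + L(-2, N(4) + 2)) = 66*(-63 + (-2 - (4 + 2) - 2*(4 + 2))) = 66*(-63 + (-2 - 1*6 - 2*6)) = 66*(-63 + (-2 - 6 - 12)) = 66*(-63 - 20) = 66*(-83) = -5478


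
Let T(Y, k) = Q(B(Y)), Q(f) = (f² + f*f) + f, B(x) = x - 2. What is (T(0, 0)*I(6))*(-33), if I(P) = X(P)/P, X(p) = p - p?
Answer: 0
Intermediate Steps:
B(x) = -2 + x
X(p) = 0
Q(f) = f + 2*f² (Q(f) = (f² + f²) + f = 2*f² + f = f + 2*f²)
I(P) = 0 (I(P) = 0/P = 0)
T(Y, k) = (-3 + 2*Y)*(-2 + Y) (T(Y, k) = (-2 + Y)*(1 + 2*(-2 + Y)) = (-2 + Y)*(1 + (-4 + 2*Y)) = (-2 + Y)*(-3 + 2*Y) = (-3 + 2*Y)*(-2 + Y))
(T(0, 0)*I(6))*(-33) = (((-3 + 2*0)*(-2 + 0))*0)*(-33) = (((-3 + 0)*(-2))*0)*(-33) = (-3*(-2)*0)*(-33) = (6*0)*(-33) = 0*(-33) = 0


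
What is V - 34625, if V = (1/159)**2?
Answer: -875354624/25281 ≈ -34625.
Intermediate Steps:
V = 1/25281 (V = (1/159)**2 = 1/25281 ≈ 3.9555e-5)
V - 34625 = 1/25281 - 34625 = -875354624/25281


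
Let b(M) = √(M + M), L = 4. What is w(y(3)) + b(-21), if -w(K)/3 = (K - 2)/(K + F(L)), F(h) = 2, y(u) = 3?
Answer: -⅗ + I*√42 ≈ -0.6 + 6.4807*I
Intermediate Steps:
w(K) = -3*(-2 + K)/(2 + K) (w(K) = -3*(K - 2)/(K + 2) = -3*(-2 + K)/(2 + K))
b(M) = √2*√M (b(M) = √(2*M) = √2*√M)
w(y(3)) + b(-21) = 3*(2 - 1*3)/(2 + 3) + √2*√(-21) = 3*(2 - 3)/5 + √2*(I*√21) = 3*(⅕)*(-1) + I*√42 = -⅗ + I*√42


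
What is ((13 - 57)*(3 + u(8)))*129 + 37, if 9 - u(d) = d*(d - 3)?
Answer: 158965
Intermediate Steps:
u(d) = 9 - d*(-3 + d) (u(d) = 9 - d*(d - 3) = 9 - d*(-3 + d))
((13 - 57)*(3 + u(8)))*129 + 37 = ((13 - 57)*(3 + (9 - 1*8**2 + 3*8)))*129 + 37 = -44*(3 + (9 - 1*64 + 24))*129 + 37 = -44*(3 + (9 - 64 + 24))*129 + 37 = -44*(3 - 31)*129 + 37 = -44*(-28)*129 + 37 = 1232*129 + 37 = 158928 + 37 = 158965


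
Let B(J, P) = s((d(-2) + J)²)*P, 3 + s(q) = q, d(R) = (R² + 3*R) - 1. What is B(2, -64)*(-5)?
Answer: -640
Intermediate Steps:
d(R) = -1 + R² + 3*R
s(q) = -3 + q
B(J, P) = P*(-3 + (-3 + J)²) (B(J, P) = (-3 + ((-1 + (-2)² + 3*(-2)) + J)²)*P = (-3 + ((-1 + 4 - 6) + J)²)*P = (-3 + (-3 + J)²)*P = P*(-3 + (-3 + J)²))
B(2, -64)*(-5) = -64*(-3 + (-3 + 2)²)*(-5) = -64*(-3 + (-1)²)*(-5) = -64*(-3 + 1)*(-5) = -64*(-2)*(-5) = 128*(-5) = -640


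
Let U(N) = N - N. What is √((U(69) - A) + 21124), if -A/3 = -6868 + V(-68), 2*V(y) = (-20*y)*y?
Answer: 10*I*√1382 ≈ 371.75*I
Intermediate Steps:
U(N) = 0
V(y) = -10*y² (V(y) = ((-20*y)*y)/2 = (-20*y²)/2 = -10*y²)
A = 159324 (A = -3*(-6868 - 10*(-68)²) = -3*(-6868 - 10*4624) = -3*(-6868 - 46240) = -3*(-53108) = 159324)
√((U(69) - A) + 21124) = √((0 - 1*159324) + 21124) = √((0 - 159324) + 21124) = √(-159324 + 21124) = √(-138200) = 10*I*√1382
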